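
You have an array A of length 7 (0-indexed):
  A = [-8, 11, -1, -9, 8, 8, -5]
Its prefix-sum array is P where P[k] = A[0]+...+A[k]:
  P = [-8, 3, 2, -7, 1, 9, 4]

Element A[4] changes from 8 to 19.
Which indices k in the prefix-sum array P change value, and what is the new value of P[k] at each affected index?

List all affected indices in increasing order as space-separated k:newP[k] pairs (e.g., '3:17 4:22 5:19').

P[k] = A[0] + ... + A[k]
P[k] includes A[4] iff k >= 4
Affected indices: 4, 5, ..., 6; delta = 11
  P[4]: 1 + 11 = 12
  P[5]: 9 + 11 = 20
  P[6]: 4 + 11 = 15

Answer: 4:12 5:20 6:15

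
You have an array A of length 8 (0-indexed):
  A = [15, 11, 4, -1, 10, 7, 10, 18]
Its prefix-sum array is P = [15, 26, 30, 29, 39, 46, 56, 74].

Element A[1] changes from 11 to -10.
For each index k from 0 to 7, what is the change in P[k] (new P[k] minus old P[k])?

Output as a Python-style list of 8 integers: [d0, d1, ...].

Element change: A[1] 11 -> -10, delta = -21
For k < 1: P[k] unchanged, delta_P[k] = 0
For k >= 1: P[k] shifts by exactly -21
Delta array: [0, -21, -21, -21, -21, -21, -21, -21]

Answer: [0, -21, -21, -21, -21, -21, -21, -21]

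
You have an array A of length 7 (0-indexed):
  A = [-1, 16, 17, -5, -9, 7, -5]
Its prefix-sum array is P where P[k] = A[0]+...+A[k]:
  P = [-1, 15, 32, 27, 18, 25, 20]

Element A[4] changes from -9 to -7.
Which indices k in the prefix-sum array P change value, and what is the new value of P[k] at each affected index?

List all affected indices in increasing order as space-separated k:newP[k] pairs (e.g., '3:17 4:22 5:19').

P[k] = A[0] + ... + A[k]
P[k] includes A[4] iff k >= 4
Affected indices: 4, 5, ..., 6; delta = 2
  P[4]: 18 + 2 = 20
  P[5]: 25 + 2 = 27
  P[6]: 20 + 2 = 22

Answer: 4:20 5:27 6:22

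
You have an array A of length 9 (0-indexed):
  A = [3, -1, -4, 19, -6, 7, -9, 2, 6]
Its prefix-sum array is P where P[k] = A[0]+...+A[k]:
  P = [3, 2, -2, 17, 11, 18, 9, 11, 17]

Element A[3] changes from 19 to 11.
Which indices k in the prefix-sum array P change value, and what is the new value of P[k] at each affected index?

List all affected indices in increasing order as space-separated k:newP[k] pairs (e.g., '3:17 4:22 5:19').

P[k] = A[0] + ... + A[k]
P[k] includes A[3] iff k >= 3
Affected indices: 3, 4, ..., 8; delta = -8
  P[3]: 17 + -8 = 9
  P[4]: 11 + -8 = 3
  P[5]: 18 + -8 = 10
  P[6]: 9 + -8 = 1
  P[7]: 11 + -8 = 3
  P[8]: 17 + -8 = 9

Answer: 3:9 4:3 5:10 6:1 7:3 8:9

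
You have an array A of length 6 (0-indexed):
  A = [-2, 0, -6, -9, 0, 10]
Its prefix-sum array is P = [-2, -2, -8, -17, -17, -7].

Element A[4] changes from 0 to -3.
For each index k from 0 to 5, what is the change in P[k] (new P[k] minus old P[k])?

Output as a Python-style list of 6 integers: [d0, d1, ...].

Element change: A[4] 0 -> -3, delta = -3
For k < 4: P[k] unchanged, delta_P[k] = 0
For k >= 4: P[k] shifts by exactly -3
Delta array: [0, 0, 0, 0, -3, -3]

Answer: [0, 0, 0, 0, -3, -3]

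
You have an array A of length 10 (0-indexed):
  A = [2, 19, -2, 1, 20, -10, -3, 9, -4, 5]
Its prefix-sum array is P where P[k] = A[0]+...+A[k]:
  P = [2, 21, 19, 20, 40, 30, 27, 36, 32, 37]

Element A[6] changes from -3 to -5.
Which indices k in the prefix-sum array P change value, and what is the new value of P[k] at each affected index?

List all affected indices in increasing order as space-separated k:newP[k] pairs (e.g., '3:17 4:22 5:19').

P[k] = A[0] + ... + A[k]
P[k] includes A[6] iff k >= 6
Affected indices: 6, 7, ..., 9; delta = -2
  P[6]: 27 + -2 = 25
  P[7]: 36 + -2 = 34
  P[8]: 32 + -2 = 30
  P[9]: 37 + -2 = 35

Answer: 6:25 7:34 8:30 9:35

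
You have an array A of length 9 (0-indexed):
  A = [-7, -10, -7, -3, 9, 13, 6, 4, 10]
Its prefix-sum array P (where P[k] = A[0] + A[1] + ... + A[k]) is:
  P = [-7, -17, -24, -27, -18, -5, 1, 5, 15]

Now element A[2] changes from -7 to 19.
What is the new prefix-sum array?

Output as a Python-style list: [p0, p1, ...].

Change: A[2] -7 -> 19, delta = 26
P[k] for k < 2: unchanged (A[2] not included)
P[k] for k >= 2: shift by delta = 26
  P[0] = -7 + 0 = -7
  P[1] = -17 + 0 = -17
  P[2] = -24 + 26 = 2
  P[3] = -27 + 26 = -1
  P[4] = -18 + 26 = 8
  P[5] = -5 + 26 = 21
  P[6] = 1 + 26 = 27
  P[7] = 5 + 26 = 31
  P[8] = 15 + 26 = 41

Answer: [-7, -17, 2, -1, 8, 21, 27, 31, 41]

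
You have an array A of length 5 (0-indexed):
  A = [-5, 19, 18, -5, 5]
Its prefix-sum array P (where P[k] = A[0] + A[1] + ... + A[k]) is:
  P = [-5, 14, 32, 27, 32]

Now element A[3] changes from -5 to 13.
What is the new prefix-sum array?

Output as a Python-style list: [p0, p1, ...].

Change: A[3] -5 -> 13, delta = 18
P[k] for k < 3: unchanged (A[3] not included)
P[k] for k >= 3: shift by delta = 18
  P[0] = -5 + 0 = -5
  P[1] = 14 + 0 = 14
  P[2] = 32 + 0 = 32
  P[3] = 27 + 18 = 45
  P[4] = 32 + 18 = 50

Answer: [-5, 14, 32, 45, 50]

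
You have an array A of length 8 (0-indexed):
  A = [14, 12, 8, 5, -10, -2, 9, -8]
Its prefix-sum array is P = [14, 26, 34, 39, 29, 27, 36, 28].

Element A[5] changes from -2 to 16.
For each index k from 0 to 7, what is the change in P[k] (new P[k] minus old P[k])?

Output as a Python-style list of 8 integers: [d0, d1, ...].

Element change: A[5] -2 -> 16, delta = 18
For k < 5: P[k] unchanged, delta_P[k] = 0
For k >= 5: P[k] shifts by exactly 18
Delta array: [0, 0, 0, 0, 0, 18, 18, 18]

Answer: [0, 0, 0, 0, 0, 18, 18, 18]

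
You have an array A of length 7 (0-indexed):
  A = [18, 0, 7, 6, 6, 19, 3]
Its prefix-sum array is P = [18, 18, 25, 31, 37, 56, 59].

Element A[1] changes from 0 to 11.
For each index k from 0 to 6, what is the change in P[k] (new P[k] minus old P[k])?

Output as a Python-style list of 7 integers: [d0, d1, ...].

Answer: [0, 11, 11, 11, 11, 11, 11]

Derivation:
Element change: A[1] 0 -> 11, delta = 11
For k < 1: P[k] unchanged, delta_P[k] = 0
For k >= 1: P[k] shifts by exactly 11
Delta array: [0, 11, 11, 11, 11, 11, 11]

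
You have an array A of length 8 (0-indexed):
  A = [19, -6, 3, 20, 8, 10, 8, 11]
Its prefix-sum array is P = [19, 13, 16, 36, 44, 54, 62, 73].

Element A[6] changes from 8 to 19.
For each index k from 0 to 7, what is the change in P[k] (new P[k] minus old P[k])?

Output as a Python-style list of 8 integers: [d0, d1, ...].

Answer: [0, 0, 0, 0, 0, 0, 11, 11]

Derivation:
Element change: A[6] 8 -> 19, delta = 11
For k < 6: P[k] unchanged, delta_P[k] = 0
For k >= 6: P[k] shifts by exactly 11
Delta array: [0, 0, 0, 0, 0, 0, 11, 11]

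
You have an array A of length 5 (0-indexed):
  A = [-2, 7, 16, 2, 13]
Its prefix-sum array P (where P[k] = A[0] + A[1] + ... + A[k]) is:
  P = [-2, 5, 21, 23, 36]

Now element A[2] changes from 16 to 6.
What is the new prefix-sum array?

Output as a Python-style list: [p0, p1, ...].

Answer: [-2, 5, 11, 13, 26]

Derivation:
Change: A[2] 16 -> 6, delta = -10
P[k] for k < 2: unchanged (A[2] not included)
P[k] for k >= 2: shift by delta = -10
  P[0] = -2 + 0 = -2
  P[1] = 5 + 0 = 5
  P[2] = 21 + -10 = 11
  P[3] = 23 + -10 = 13
  P[4] = 36 + -10 = 26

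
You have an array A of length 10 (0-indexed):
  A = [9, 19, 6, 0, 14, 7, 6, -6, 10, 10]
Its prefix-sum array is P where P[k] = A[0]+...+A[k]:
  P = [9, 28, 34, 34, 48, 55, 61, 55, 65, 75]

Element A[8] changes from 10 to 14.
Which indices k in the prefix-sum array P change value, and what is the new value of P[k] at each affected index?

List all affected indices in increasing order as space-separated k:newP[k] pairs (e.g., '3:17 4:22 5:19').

P[k] = A[0] + ... + A[k]
P[k] includes A[8] iff k >= 8
Affected indices: 8, 9, ..., 9; delta = 4
  P[8]: 65 + 4 = 69
  P[9]: 75 + 4 = 79

Answer: 8:69 9:79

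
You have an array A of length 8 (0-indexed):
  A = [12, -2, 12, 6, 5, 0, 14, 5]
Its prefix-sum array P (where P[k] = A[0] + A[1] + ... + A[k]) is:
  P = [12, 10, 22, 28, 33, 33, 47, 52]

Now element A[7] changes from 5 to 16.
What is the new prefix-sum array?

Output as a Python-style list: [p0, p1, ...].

Change: A[7] 5 -> 16, delta = 11
P[k] for k < 7: unchanged (A[7] not included)
P[k] for k >= 7: shift by delta = 11
  P[0] = 12 + 0 = 12
  P[1] = 10 + 0 = 10
  P[2] = 22 + 0 = 22
  P[3] = 28 + 0 = 28
  P[4] = 33 + 0 = 33
  P[5] = 33 + 0 = 33
  P[6] = 47 + 0 = 47
  P[7] = 52 + 11 = 63

Answer: [12, 10, 22, 28, 33, 33, 47, 63]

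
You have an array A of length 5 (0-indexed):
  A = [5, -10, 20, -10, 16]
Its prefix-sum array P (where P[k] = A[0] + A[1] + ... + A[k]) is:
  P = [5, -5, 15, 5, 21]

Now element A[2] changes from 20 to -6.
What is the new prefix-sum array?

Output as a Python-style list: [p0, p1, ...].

Change: A[2] 20 -> -6, delta = -26
P[k] for k < 2: unchanged (A[2] not included)
P[k] for k >= 2: shift by delta = -26
  P[0] = 5 + 0 = 5
  P[1] = -5 + 0 = -5
  P[2] = 15 + -26 = -11
  P[3] = 5 + -26 = -21
  P[4] = 21 + -26 = -5

Answer: [5, -5, -11, -21, -5]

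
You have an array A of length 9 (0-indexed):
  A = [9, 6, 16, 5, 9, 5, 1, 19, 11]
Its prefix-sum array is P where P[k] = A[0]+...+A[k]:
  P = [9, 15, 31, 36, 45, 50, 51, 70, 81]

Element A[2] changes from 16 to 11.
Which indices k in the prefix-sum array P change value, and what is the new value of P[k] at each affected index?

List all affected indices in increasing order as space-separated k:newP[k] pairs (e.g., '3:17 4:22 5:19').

Answer: 2:26 3:31 4:40 5:45 6:46 7:65 8:76

Derivation:
P[k] = A[0] + ... + A[k]
P[k] includes A[2] iff k >= 2
Affected indices: 2, 3, ..., 8; delta = -5
  P[2]: 31 + -5 = 26
  P[3]: 36 + -5 = 31
  P[4]: 45 + -5 = 40
  P[5]: 50 + -5 = 45
  P[6]: 51 + -5 = 46
  P[7]: 70 + -5 = 65
  P[8]: 81 + -5 = 76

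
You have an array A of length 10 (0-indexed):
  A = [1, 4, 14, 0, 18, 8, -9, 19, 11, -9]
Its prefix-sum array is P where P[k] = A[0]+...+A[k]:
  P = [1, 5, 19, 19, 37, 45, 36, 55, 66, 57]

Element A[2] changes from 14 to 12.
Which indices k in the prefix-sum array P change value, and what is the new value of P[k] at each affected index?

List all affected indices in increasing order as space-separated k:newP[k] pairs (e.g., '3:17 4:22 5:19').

P[k] = A[0] + ... + A[k]
P[k] includes A[2] iff k >= 2
Affected indices: 2, 3, ..., 9; delta = -2
  P[2]: 19 + -2 = 17
  P[3]: 19 + -2 = 17
  P[4]: 37 + -2 = 35
  P[5]: 45 + -2 = 43
  P[6]: 36 + -2 = 34
  P[7]: 55 + -2 = 53
  P[8]: 66 + -2 = 64
  P[9]: 57 + -2 = 55

Answer: 2:17 3:17 4:35 5:43 6:34 7:53 8:64 9:55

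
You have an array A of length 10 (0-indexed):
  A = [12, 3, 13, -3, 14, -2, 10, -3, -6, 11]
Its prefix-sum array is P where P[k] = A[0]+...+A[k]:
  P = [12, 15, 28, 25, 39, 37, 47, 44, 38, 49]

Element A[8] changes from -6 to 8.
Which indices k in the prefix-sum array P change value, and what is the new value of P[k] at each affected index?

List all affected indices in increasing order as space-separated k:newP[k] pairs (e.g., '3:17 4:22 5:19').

P[k] = A[0] + ... + A[k]
P[k] includes A[8] iff k >= 8
Affected indices: 8, 9, ..., 9; delta = 14
  P[8]: 38 + 14 = 52
  P[9]: 49 + 14 = 63

Answer: 8:52 9:63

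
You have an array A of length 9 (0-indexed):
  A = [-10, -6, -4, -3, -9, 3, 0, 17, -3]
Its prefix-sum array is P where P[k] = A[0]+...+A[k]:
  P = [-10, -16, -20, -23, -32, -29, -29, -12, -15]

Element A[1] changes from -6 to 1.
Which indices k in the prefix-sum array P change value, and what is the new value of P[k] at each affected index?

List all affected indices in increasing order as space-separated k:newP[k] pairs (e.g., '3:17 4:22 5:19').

P[k] = A[0] + ... + A[k]
P[k] includes A[1] iff k >= 1
Affected indices: 1, 2, ..., 8; delta = 7
  P[1]: -16 + 7 = -9
  P[2]: -20 + 7 = -13
  P[3]: -23 + 7 = -16
  P[4]: -32 + 7 = -25
  P[5]: -29 + 7 = -22
  P[6]: -29 + 7 = -22
  P[7]: -12 + 7 = -5
  P[8]: -15 + 7 = -8

Answer: 1:-9 2:-13 3:-16 4:-25 5:-22 6:-22 7:-5 8:-8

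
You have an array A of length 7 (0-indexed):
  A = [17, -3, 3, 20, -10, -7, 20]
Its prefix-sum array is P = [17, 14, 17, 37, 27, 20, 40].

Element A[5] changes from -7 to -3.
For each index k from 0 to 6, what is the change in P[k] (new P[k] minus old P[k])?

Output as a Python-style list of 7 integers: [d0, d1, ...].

Element change: A[5] -7 -> -3, delta = 4
For k < 5: P[k] unchanged, delta_P[k] = 0
For k >= 5: P[k] shifts by exactly 4
Delta array: [0, 0, 0, 0, 0, 4, 4]

Answer: [0, 0, 0, 0, 0, 4, 4]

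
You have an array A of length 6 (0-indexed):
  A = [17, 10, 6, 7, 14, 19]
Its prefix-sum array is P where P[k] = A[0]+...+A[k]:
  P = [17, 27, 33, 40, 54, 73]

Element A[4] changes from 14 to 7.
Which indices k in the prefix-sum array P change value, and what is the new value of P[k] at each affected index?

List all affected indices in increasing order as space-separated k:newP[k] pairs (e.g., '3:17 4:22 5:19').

P[k] = A[0] + ... + A[k]
P[k] includes A[4] iff k >= 4
Affected indices: 4, 5, ..., 5; delta = -7
  P[4]: 54 + -7 = 47
  P[5]: 73 + -7 = 66

Answer: 4:47 5:66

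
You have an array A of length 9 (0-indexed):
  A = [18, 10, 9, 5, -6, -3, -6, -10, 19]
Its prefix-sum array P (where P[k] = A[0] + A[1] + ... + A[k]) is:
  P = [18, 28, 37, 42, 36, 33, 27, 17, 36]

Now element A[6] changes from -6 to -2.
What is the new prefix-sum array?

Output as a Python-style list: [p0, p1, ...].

Answer: [18, 28, 37, 42, 36, 33, 31, 21, 40]

Derivation:
Change: A[6] -6 -> -2, delta = 4
P[k] for k < 6: unchanged (A[6] not included)
P[k] for k >= 6: shift by delta = 4
  P[0] = 18 + 0 = 18
  P[1] = 28 + 0 = 28
  P[2] = 37 + 0 = 37
  P[3] = 42 + 0 = 42
  P[4] = 36 + 0 = 36
  P[5] = 33 + 0 = 33
  P[6] = 27 + 4 = 31
  P[7] = 17 + 4 = 21
  P[8] = 36 + 4 = 40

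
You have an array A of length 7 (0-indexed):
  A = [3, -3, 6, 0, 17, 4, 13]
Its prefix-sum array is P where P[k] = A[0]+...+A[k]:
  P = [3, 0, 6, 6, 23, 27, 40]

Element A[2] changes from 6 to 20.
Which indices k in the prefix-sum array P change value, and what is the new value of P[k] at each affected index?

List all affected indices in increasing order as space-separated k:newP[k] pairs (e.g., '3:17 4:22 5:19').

Answer: 2:20 3:20 4:37 5:41 6:54

Derivation:
P[k] = A[0] + ... + A[k]
P[k] includes A[2] iff k >= 2
Affected indices: 2, 3, ..., 6; delta = 14
  P[2]: 6 + 14 = 20
  P[3]: 6 + 14 = 20
  P[4]: 23 + 14 = 37
  P[5]: 27 + 14 = 41
  P[6]: 40 + 14 = 54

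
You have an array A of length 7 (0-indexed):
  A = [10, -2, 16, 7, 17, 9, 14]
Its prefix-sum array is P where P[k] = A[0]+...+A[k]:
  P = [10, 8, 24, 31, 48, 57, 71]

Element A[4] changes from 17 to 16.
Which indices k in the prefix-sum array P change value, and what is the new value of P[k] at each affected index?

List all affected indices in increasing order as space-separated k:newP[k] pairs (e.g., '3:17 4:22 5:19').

Answer: 4:47 5:56 6:70

Derivation:
P[k] = A[0] + ... + A[k]
P[k] includes A[4] iff k >= 4
Affected indices: 4, 5, ..., 6; delta = -1
  P[4]: 48 + -1 = 47
  P[5]: 57 + -1 = 56
  P[6]: 71 + -1 = 70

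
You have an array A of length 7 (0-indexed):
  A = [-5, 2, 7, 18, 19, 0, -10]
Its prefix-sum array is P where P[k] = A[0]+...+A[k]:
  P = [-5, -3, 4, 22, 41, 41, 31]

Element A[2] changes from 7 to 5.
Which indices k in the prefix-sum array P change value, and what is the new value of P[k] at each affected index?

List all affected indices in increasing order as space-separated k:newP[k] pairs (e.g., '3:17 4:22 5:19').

Answer: 2:2 3:20 4:39 5:39 6:29

Derivation:
P[k] = A[0] + ... + A[k]
P[k] includes A[2] iff k >= 2
Affected indices: 2, 3, ..., 6; delta = -2
  P[2]: 4 + -2 = 2
  P[3]: 22 + -2 = 20
  P[4]: 41 + -2 = 39
  P[5]: 41 + -2 = 39
  P[6]: 31 + -2 = 29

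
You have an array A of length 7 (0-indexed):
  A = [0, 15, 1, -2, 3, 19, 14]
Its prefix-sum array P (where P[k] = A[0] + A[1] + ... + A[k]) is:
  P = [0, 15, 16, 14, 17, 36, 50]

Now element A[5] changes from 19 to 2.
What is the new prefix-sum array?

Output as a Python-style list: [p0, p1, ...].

Change: A[5] 19 -> 2, delta = -17
P[k] for k < 5: unchanged (A[5] not included)
P[k] for k >= 5: shift by delta = -17
  P[0] = 0 + 0 = 0
  P[1] = 15 + 0 = 15
  P[2] = 16 + 0 = 16
  P[3] = 14 + 0 = 14
  P[4] = 17 + 0 = 17
  P[5] = 36 + -17 = 19
  P[6] = 50 + -17 = 33

Answer: [0, 15, 16, 14, 17, 19, 33]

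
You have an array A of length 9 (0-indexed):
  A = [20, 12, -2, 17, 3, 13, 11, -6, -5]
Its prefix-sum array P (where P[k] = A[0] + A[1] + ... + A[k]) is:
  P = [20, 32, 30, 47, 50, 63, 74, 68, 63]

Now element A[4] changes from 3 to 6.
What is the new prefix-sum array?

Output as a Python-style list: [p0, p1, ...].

Answer: [20, 32, 30, 47, 53, 66, 77, 71, 66]

Derivation:
Change: A[4] 3 -> 6, delta = 3
P[k] for k < 4: unchanged (A[4] not included)
P[k] for k >= 4: shift by delta = 3
  P[0] = 20 + 0 = 20
  P[1] = 32 + 0 = 32
  P[2] = 30 + 0 = 30
  P[3] = 47 + 0 = 47
  P[4] = 50 + 3 = 53
  P[5] = 63 + 3 = 66
  P[6] = 74 + 3 = 77
  P[7] = 68 + 3 = 71
  P[8] = 63 + 3 = 66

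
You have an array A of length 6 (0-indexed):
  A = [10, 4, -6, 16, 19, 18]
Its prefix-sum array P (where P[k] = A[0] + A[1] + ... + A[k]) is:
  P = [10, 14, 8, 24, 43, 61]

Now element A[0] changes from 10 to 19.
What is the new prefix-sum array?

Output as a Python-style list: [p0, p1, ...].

Answer: [19, 23, 17, 33, 52, 70]

Derivation:
Change: A[0] 10 -> 19, delta = 9
P[k] for k < 0: unchanged (A[0] not included)
P[k] for k >= 0: shift by delta = 9
  P[0] = 10 + 9 = 19
  P[1] = 14 + 9 = 23
  P[2] = 8 + 9 = 17
  P[3] = 24 + 9 = 33
  P[4] = 43 + 9 = 52
  P[5] = 61 + 9 = 70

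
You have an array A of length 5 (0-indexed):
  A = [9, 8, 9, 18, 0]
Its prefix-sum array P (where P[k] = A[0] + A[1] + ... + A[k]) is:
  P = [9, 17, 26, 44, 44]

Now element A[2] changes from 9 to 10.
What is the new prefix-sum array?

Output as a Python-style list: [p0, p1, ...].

Answer: [9, 17, 27, 45, 45]

Derivation:
Change: A[2] 9 -> 10, delta = 1
P[k] for k < 2: unchanged (A[2] not included)
P[k] for k >= 2: shift by delta = 1
  P[0] = 9 + 0 = 9
  P[1] = 17 + 0 = 17
  P[2] = 26 + 1 = 27
  P[3] = 44 + 1 = 45
  P[4] = 44 + 1 = 45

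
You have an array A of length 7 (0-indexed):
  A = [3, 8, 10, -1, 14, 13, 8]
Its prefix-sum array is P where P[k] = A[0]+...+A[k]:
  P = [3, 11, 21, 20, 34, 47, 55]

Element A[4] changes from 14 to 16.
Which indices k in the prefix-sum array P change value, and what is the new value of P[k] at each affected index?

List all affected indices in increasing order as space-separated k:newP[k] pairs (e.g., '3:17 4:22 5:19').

Answer: 4:36 5:49 6:57

Derivation:
P[k] = A[0] + ... + A[k]
P[k] includes A[4] iff k >= 4
Affected indices: 4, 5, ..., 6; delta = 2
  P[4]: 34 + 2 = 36
  P[5]: 47 + 2 = 49
  P[6]: 55 + 2 = 57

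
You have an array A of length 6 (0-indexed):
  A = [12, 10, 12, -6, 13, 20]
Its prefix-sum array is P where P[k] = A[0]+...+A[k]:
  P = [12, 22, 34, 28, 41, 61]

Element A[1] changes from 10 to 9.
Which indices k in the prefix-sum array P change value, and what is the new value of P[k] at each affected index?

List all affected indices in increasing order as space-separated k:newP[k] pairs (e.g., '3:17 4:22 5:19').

P[k] = A[0] + ... + A[k]
P[k] includes A[1] iff k >= 1
Affected indices: 1, 2, ..., 5; delta = -1
  P[1]: 22 + -1 = 21
  P[2]: 34 + -1 = 33
  P[3]: 28 + -1 = 27
  P[4]: 41 + -1 = 40
  P[5]: 61 + -1 = 60

Answer: 1:21 2:33 3:27 4:40 5:60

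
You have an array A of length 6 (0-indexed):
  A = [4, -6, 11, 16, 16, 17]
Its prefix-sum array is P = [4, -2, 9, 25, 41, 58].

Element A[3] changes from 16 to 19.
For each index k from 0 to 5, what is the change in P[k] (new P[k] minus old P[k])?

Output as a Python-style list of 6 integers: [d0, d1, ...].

Element change: A[3] 16 -> 19, delta = 3
For k < 3: P[k] unchanged, delta_P[k] = 0
For k >= 3: P[k] shifts by exactly 3
Delta array: [0, 0, 0, 3, 3, 3]

Answer: [0, 0, 0, 3, 3, 3]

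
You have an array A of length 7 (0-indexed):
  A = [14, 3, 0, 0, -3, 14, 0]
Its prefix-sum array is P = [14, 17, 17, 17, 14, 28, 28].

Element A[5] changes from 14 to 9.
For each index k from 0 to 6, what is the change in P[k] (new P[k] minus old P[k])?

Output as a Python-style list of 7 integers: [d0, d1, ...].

Answer: [0, 0, 0, 0, 0, -5, -5]

Derivation:
Element change: A[5] 14 -> 9, delta = -5
For k < 5: P[k] unchanged, delta_P[k] = 0
For k >= 5: P[k] shifts by exactly -5
Delta array: [0, 0, 0, 0, 0, -5, -5]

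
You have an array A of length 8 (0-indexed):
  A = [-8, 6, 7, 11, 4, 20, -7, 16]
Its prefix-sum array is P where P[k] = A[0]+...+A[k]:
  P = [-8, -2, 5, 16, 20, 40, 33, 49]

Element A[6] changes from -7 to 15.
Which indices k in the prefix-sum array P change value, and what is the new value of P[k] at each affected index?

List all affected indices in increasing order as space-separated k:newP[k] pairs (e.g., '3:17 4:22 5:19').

Answer: 6:55 7:71

Derivation:
P[k] = A[0] + ... + A[k]
P[k] includes A[6] iff k >= 6
Affected indices: 6, 7, ..., 7; delta = 22
  P[6]: 33 + 22 = 55
  P[7]: 49 + 22 = 71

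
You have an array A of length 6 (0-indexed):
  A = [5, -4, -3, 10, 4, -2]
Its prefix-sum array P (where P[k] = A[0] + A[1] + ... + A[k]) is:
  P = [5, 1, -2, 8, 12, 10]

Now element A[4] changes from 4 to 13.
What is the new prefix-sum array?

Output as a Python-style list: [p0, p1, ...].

Answer: [5, 1, -2, 8, 21, 19]

Derivation:
Change: A[4] 4 -> 13, delta = 9
P[k] for k < 4: unchanged (A[4] not included)
P[k] for k >= 4: shift by delta = 9
  P[0] = 5 + 0 = 5
  P[1] = 1 + 0 = 1
  P[2] = -2 + 0 = -2
  P[3] = 8 + 0 = 8
  P[4] = 12 + 9 = 21
  P[5] = 10 + 9 = 19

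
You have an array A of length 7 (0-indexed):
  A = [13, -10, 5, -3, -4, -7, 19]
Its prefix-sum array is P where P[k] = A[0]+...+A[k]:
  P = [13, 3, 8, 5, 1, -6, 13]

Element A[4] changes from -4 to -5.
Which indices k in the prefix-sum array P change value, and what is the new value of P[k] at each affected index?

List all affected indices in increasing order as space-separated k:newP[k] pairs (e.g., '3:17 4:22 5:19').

P[k] = A[0] + ... + A[k]
P[k] includes A[4] iff k >= 4
Affected indices: 4, 5, ..., 6; delta = -1
  P[4]: 1 + -1 = 0
  P[5]: -6 + -1 = -7
  P[6]: 13 + -1 = 12

Answer: 4:0 5:-7 6:12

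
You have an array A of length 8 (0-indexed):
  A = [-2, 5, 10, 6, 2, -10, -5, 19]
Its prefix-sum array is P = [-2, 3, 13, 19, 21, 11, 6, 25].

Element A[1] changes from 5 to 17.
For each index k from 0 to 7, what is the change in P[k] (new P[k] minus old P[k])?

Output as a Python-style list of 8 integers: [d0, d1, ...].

Answer: [0, 12, 12, 12, 12, 12, 12, 12]

Derivation:
Element change: A[1] 5 -> 17, delta = 12
For k < 1: P[k] unchanged, delta_P[k] = 0
For k >= 1: P[k] shifts by exactly 12
Delta array: [0, 12, 12, 12, 12, 12, 12, 12]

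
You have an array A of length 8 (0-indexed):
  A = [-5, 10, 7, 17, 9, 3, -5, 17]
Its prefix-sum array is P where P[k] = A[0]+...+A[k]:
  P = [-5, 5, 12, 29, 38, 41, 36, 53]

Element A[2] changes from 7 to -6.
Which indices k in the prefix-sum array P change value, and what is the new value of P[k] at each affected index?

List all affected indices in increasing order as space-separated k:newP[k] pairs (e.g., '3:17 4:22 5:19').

Answer: 2:-1 3:16 4:25 5:28 6:23 7:40

Derivation:
P[k] = A[0] + ... + A[k]
P[k] includes A[2] iff k >= 2
Affected indices: 2, 3, ..., 7; delta = -13
  P[2]: 12 + -13 = -1
  P[3]: 29 + -13 = 16
  P[4]: 38 + -13 = 25
  P[5]: 41 + -13 = 28
  P[6]: 36 + -13 = 23
  P[7]: 53 + -13 = 40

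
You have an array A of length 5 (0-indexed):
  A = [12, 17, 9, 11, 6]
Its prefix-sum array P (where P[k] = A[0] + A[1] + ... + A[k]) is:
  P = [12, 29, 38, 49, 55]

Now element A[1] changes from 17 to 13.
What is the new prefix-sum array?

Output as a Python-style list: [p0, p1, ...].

Change: A[1] 17 -> 13, delta = -4
P[k] for k < 1: unchanged (A[1] not included)
P[k] for k >= 1: shift by delta = -4
  P[0] = 12 + 0 = 12
  P[1] = 29 + -4 = 25
  P[2] = 38 + -4 = 34
  P[3] = 49 + -4 = 45
  P[4] = 55 + -4 = 51

Answer: [12, 25, 34, 45, 51]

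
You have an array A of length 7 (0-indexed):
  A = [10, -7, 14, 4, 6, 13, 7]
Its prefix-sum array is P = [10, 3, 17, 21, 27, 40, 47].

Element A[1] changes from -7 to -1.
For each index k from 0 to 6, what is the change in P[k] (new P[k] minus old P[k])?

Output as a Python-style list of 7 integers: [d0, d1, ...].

Element change: A[1] -7 -> -1, delta = 6
For k < 1: P[k] unchanged, delta_P[k] = 0
For k >= 1: P[k] shifts by exactly 6
Delta array: [0, 6, 6, 6, 6, 6, 6]

Answer: [0, 6, 6, 6, 6, 6, 6]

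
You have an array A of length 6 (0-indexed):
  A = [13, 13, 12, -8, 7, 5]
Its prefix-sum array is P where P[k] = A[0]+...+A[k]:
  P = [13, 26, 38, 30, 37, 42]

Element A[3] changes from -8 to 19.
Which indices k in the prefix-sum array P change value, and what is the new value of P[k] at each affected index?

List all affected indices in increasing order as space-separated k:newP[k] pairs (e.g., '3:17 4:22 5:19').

P[k] = A[0] + ... + A[k]
P[k] includes A[3] iff k >= 3
Affected indices: 3, 4, ..., 5; delta = 27
  P[3]: 30 + 27 = 57
  P[4]: 37 + 27 = 64
  P[5]: 42 + 27 = 69

Answer: 3:57 4:64 5:69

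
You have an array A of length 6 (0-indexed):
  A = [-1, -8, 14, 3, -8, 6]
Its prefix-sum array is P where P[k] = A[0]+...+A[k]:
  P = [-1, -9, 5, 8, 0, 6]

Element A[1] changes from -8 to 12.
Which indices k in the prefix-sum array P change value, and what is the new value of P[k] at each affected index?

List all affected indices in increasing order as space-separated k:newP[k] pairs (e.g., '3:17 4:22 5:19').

P[k] = A[0] + ... + A[k]
P[k] includes A[1] iff k >= 1
Affected indices: 1, 2, ..., 5; delta = 20
  P[1]: -9 + 20 = 11
  P[2]: 5 + 20 = 25
  P[3]: 8 + 20 = 28
  P[4]: 0 + 20 = 20
  P[5]: 6 + 20 = 26

Answer: 1:11 2:25 3:28 4:20 5:26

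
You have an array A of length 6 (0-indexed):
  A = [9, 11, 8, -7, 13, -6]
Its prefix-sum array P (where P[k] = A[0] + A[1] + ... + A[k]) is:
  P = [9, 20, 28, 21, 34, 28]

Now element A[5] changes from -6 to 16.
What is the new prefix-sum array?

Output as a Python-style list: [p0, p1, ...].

Answer: [9, 20, 28, 21, 34, 50]

Derivation:
Change: A[5] -6 -> 16, delta = 22
P[k] for k < 5: unchanged (A[5] not included)
P[k] for k >= 5: shift by delta = 22
  P[0] = 9 + 0 = 9
  P[1] = 20 + 0 = 20
  P[2] = 28 + 0 = 28
  P[3] = 21 + 0 = 21
  P[4] = 34 + 0 = 34
  P[5] = 28 + 22 = 50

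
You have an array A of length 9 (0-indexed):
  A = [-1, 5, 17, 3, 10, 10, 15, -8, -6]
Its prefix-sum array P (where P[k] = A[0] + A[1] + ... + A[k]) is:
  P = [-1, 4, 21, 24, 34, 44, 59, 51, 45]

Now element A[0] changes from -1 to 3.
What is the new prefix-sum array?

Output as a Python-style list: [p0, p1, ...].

Answer: [3, 8, 25, 28, 38, 48, 63, 55, 49]

Derivation:
Change: A[0] -1 -> 3, delta = 4
P[k] for k < 0: unchanged (A[0] not included)
P[k] for k >= 0: shift by delta = 4
  P[0] = -1 + 4 = 3
  P[1] = 4 + 4 = 8
  P[2] = 21 + 4 = 25
  P[3] = 24 + 4 = 28
  P[4] = 34 + 4 = 38
  P[5] = 44 + 4 = 48
  P[6] = 59 + 4 = 63
  P[7] = 51 + 4 = 55
  P[8] = 45 + 4 = 49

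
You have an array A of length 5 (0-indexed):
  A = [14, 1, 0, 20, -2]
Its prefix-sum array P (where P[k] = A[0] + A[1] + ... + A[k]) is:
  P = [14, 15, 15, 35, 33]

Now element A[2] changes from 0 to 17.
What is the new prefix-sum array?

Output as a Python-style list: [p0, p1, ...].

Change: A[2] 0 -> 17, delta = 17
P[k] for k < 2: unchanged (A[2] not included)
P[k] for k >= 2: shift by delta = 17
  P[0] = 14 + 0 = 14
  P[1] = 15 + 0 = 15
  P[2] = 15 + 17 = 32
  P[3] = 35 + 17 = 52
  P[4] = 33 + 17 = 50

Answer: [14, 15, 32, 52, 50]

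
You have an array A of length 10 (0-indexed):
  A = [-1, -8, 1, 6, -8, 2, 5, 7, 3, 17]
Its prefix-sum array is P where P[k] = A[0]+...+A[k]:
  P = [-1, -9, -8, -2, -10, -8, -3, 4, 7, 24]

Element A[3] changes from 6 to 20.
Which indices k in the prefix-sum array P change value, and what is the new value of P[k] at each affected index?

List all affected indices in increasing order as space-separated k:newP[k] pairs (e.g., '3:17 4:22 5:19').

P[k] = A[0] + ... + A[k]
P[k] includes A[3] iff k >= 3
Affected indices: 3, 4, ..., 9; delta = 14
  P[3]: -2 + 14 = 12
  P[4]: -10 + 14 = 4
  P[5]: -8 + 14 = 6
  P[6]: -3 + 14 = 11
  P[7]: 4 + 14 = 18
  P[8]: 7 + 14 = 21
  P[9]: 24 + 14 = 38

Answer: 3:12 4:4 5:6 6:11 7:18 8:21 9:38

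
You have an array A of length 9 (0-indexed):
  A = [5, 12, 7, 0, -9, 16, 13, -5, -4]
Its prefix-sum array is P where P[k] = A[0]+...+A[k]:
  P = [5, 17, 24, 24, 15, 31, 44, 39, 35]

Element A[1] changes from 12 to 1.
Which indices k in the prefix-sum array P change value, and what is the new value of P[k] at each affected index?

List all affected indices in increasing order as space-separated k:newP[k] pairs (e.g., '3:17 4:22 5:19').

Answer: 1:6 2:13 3:13 4:4 5:20 6:33 7:28 8:24

Derivation:
P[k] = A[0] + ... + A[k]
P[k] includes A[1] iff k >= 1
Affected indices: 1, 2, ..., 8; delta = -11
  P[1]: 17 + -11 = 6
  P[2]: 24 + -11 = 13
  P[3]: 24 + -11 = 13
  P[4]: 15 + -11 = 4
  P[5]: 31 + -11 = 20
  P[6]: 44 + -11 = 33
  P[7]: 39 + -11 = 28
  P[8]: 35 + -11 = 24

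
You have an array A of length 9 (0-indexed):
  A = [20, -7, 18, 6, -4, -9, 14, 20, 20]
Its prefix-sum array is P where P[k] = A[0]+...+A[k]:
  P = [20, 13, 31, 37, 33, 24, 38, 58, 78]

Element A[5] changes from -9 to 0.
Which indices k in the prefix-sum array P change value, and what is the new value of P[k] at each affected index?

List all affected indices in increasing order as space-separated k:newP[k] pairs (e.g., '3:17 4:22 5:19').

Answer: 5:33 6:47 7:67 8:87

Derivation:
P[k] = A[0] + ... + A[k]
P[k] includes A[5] iff k >= 5
Affected indices: 5, 6, ..., 8; delta = 9
  P[5]: 24 + 9 = 33
  P[6]: 38 + 9 = 47
  P[7]: 58 + 9 = 67
  P[8]: 78 + 9 = 87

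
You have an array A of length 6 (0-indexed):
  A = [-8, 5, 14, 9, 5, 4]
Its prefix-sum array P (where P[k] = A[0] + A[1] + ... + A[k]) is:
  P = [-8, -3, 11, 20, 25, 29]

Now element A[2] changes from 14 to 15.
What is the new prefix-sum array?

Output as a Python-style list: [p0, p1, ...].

Change: A[2] 14 -> 15, delta = 1
P[k] for k < 2: unchanged (A[2] not included)
P[k] for k >= 2: shift by delta = 1
  P[0] = -8 + 0 = -8
  P[1] = -3 + 0 = -3
  P[2] = 11 + 1 = 12
  P[3] = 20 + 1 = 21
  P[4] = 25 + 1 = 26
  P[5] = 29 + 1 = 30

Answer: [-8, -3, 12, 21, 26, 30]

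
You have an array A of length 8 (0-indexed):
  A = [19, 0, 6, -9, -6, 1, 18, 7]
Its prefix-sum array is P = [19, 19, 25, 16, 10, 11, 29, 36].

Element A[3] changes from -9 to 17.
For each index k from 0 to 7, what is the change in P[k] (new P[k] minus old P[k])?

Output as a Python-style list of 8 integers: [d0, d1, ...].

Element change: A[3] -9 -> 17, delta = 26
For k < 3: P[k] unchanged, delta_P[k] = 0
For k >= 3: P[k] shifts by exactly 26
Delta array: [0, 0, 0, 26, 26, 26, 26, 26]

Answer: [0, 0, 0, 26, 26, 26, 26, 26]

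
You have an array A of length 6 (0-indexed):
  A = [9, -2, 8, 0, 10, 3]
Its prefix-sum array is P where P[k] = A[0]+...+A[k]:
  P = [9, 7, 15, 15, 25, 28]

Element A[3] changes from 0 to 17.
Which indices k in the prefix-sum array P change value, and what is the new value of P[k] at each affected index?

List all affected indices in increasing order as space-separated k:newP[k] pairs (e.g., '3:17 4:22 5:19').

P[k] = A[0] + ... + A[k]
P[k] includes A[3] iff k >= 3
Affected indices: 3, 4, ..., 5; delta = 17
  P[3]: 15 + 17 = 32
  P[4]: 25 + 17 = 42
  P[5]: 28 + 17 = 45

Answer: 3:32 4:42 5:45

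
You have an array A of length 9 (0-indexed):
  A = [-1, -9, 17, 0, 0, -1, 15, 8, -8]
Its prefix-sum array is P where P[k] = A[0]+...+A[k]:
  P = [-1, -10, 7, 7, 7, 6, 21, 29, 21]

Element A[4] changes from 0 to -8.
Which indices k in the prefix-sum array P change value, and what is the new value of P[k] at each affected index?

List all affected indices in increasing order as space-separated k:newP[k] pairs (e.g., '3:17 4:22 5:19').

Answer: 4:-1 5:-2 6:13 7:21 8:13

Derivation:
P[k] = A[0] + ... + A[k]
P[k] includes A[4] iff k >= 4
Affected indices: 4, 5, ..., 8; delta = -8
  P[4]: 7 + -8 = -1
  P[5]: 6 + -8 = -2
  P[6]: 21 + -8 = 13
  P[7]: 29 + -8 = 21
  P[8]: 21 + -8 = 13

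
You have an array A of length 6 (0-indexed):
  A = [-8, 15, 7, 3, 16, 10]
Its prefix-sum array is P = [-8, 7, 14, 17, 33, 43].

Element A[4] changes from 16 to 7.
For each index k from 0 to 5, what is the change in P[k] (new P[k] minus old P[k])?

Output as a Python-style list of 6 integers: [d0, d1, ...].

Element change: A[4] 16 -> 7, delta = -9
For k < 4: P[k] unchanged, delta_P[k] = 0
For k >= 4: P[k] shifts by exactly -9
Delta array: [0, 0, 0, 0, -9, -9]

Answer: [0, 0, 0, 0, -9, -9]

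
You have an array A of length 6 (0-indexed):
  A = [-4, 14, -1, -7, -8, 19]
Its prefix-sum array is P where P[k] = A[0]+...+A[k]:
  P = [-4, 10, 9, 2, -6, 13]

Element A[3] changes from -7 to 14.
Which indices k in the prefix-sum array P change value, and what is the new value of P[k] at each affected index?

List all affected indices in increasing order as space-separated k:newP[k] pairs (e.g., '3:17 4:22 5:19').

Answer: 3:23 4:15 5:34

Derivation:
P[k] = A[0] + ... + A[k]
P[k] includes A[3] iff k >= 3
Affected indices: 3, 4, ..., 5; delta = 21
  P[3]: 2 + 21 = 23
  P[4]: -6 + 21 = 15
  P[5]: 13 + 21 = 34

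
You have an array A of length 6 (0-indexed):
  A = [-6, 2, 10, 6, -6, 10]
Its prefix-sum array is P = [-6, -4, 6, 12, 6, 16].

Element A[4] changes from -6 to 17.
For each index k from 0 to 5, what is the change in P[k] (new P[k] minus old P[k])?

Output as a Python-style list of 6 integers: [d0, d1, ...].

Answer: [0, 0, 0, 0, 23, 23]

Derivation:
Element change: A[4] -6 -> 17, delta = 23
For k < 4: P[k] unchanged, delta_P[k] = 0
For k >= 4: P[k] shifts by exactly 23
Delta array: [0, 0, 0, 0, 23, 23]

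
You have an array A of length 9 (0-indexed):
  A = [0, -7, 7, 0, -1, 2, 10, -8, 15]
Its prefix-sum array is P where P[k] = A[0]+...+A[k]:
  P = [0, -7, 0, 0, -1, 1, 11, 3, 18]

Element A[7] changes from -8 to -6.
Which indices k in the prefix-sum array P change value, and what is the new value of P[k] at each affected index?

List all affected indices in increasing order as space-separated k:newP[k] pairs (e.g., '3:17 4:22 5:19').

P[k] = A[0] + ... + A[k]
P[k] includes A[7] iff k >= 7
Affected indices: 7, 8, ..., 8; delta = 2
  P[7]: 3 + 2 = 5
  P[8]: 18 + 2 = 20

Answer: 7:5 8:20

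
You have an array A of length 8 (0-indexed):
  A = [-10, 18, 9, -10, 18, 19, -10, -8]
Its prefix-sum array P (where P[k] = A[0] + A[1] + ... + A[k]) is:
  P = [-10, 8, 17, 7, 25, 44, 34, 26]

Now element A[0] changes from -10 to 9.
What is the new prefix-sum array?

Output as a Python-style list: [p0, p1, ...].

Answer: [9, 27, 36, 26, 44, 63, 53, 45]

Derivation:
Change: A[0] -10 -> 9, delta = 19
P[k] for k < 0: unchanged (A[0] not included)
P[k] for k >= 0: shift by delta = 19
  P[0] = -10 + 19 = 9
  P[1] = 8 + 19 = 27
  P[2] = 17 + 19 = 36
  P[3] = 7 + 19 = 26
  P[4] = 25 + 19 = 44
  P[5] = 44 + 19 = 63
  P[6] = 34 + 19 = 53
  P[7] = 26 + 19 = 45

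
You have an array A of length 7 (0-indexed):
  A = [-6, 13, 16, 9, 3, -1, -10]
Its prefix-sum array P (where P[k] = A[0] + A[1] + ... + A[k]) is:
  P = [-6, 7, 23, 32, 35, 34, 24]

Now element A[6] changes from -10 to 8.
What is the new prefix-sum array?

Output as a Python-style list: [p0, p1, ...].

Answer: [-6, 7, 23, 32, 35, 34, 42]

Derivation:
Change: A[6] -10 -> 8, delta = 18
P[k] for k < 6: unchanged (A[6] not included)
P[k] for k >= 6: shift by delta = 18
  P[0] = -6 + 0 = -6
  P[1] = 7 + 0 = 7
  P[2] = 23 + 0 = 23
  P[3] = 32 + 0 = 32
  P[4] = 35 + 0 = 35
  P[5] = 34 + 0 = 34
  P[6] = 24 + 18 = 42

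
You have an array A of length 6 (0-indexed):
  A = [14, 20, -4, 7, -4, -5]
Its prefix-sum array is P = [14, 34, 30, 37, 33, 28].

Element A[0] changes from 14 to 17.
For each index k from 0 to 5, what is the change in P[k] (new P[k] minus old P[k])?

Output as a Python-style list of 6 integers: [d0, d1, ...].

Element change: A[0] 14 -> 17, delta = 3
For k < 0: P[k] unchanged, delta_P[k] = 0
For k >= 0: P[k] shifts by exactly 3
Delta array: [3, 3, 3, 3, 3, 3]

Answer: [3, 3, 3, 3, 3, 3]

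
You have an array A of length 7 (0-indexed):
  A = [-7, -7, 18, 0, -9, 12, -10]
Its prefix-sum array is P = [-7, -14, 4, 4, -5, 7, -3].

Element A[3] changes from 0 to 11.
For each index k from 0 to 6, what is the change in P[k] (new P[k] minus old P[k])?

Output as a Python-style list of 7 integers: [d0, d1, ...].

Element change: A[3] 0 -> 11, delta = 11
For k < 3: P[k] unchanged, delta_P[k] = 0
For k >= 3: P[k] shifts by exactly 11
Delta array: [0, 0, 0, 11, 11, 11, 11]

Answer: [0, 0, 0, 11, 11, 11, 11]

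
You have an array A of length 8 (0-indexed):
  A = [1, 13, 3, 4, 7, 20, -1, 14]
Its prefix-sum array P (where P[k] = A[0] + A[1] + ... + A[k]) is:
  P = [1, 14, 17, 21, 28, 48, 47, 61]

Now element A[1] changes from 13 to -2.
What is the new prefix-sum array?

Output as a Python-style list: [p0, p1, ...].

Answer: [1, -1, 2, 6, 13, 33, 32, 46]

Derivation:
Change: A[1] 13 -> -2, delta = -15
P[k] for k < 1: unchanged (A[1] not included)
P[k] for k >= 1: shift by delta = -15
  P[0] = 1 + 0 = 1
  P[1] = 14 + -15 = -1
  P[2] = 17 + -15 = 2
  P[3] = 21 + -15 = 6
  P[4] = 28 + -15 = 13
  P[5] = 48 + -15 = 33
  P[6] = 47 + -15 = 32
  P[7] = 61 + -15 = 46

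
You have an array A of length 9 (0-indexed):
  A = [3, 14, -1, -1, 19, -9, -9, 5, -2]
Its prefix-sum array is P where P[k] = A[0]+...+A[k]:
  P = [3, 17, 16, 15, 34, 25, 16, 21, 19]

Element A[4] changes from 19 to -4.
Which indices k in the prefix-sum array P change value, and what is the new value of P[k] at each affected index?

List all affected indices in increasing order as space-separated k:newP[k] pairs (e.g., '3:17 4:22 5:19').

Answer: 4:11 5:2 6:-7 7:-2 8:-4

Derivation:
P[k] = A[0] + ... + A[k]
P[k] includes A[4] iff k >= 4
Affected indices: 4, 5, ..., 8; delta = -23
  P[4]: 34 + -23 = 11
  P[5]: 25 + -23 = 2
  P[6]: 16 + -23 = -7
  P[7]: 21 + -23 = -2
  P[8]: 19 + -23 = -4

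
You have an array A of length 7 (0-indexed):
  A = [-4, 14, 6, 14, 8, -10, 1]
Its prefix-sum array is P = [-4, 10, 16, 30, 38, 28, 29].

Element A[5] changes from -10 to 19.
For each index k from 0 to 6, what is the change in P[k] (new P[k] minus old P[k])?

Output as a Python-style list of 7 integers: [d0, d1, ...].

Answer: [0, 0, 0, 0, 0, 29, 29]

Derivation:
Element change: A[5] -10 -> 19, delta = 29
For k < 5: P[k] unchanged, delta_P[k] = 0
For k >= 5: P[k] shifts by exactly 29
Delta array: [0, 0, 0, 0, 0, 29, 29]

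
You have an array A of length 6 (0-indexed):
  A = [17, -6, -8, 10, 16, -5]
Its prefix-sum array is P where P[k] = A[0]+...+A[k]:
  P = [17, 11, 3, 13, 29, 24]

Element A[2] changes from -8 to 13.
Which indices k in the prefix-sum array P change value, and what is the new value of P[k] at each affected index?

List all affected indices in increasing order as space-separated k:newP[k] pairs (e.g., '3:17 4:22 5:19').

Answer: 2:24 3:34 4:50 5:45

Derivation:
P[k] = A[0] + ... + A[k]
P[k] includes A[2] iff k >= 2
Affected indices: 2, 3, ..., 5; delta = 21
  P[2]: 3 + 21 = 24
  P[3]: 13 + 21 = 34
  P[4]: 29 + 21 = 50
  P[5]: 24 + 21 = 45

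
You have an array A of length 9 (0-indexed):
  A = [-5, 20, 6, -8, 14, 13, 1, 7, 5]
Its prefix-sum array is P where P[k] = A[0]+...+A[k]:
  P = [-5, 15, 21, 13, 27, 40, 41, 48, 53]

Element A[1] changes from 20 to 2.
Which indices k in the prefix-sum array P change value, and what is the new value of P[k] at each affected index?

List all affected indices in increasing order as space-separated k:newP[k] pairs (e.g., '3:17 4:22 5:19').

Answer: 1:-3 2:3 3:-5 4:9 5:22 6:23 7:30 8:35

Derivation:
P[k] = A[0] + ... + A[k]
P[k] includes A[1] iff k >= 1
Affected indices: 1, 2, ..., 8; delta = -18
  P[1]: 15 + -18 = -3
  P[2]: 21 + -18 = 3
  P[3]: 13 + -18 = -5
  P[4]: 27 + -18 = 9
  P[5]: 40 + -18 = 22
  P[6]: 41 + -18 = 23
  P[7]: 48 + -18 = 30
  P[8]: 53 + -18 = 35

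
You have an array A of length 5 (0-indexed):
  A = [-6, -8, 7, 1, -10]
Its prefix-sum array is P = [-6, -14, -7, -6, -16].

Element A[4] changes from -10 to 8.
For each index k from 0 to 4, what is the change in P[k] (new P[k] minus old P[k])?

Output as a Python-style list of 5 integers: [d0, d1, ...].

Answer: [0, 0, 0, 0, 18]

Derivation:
Element change: A[4] -10 -> 8, delta = 18
For k < 4: P[k] unchanged, delta_P[k] = 0
For k >= 4: P[k] shifts by exactly 18
Delta array: [0, 0, 0, 0, 18]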